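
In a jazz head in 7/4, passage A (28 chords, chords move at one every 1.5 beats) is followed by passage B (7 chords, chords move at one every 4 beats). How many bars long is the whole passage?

10 bars

A: 28 × 1.5 = 42 beats = 6 bars.
B: 7 × 4 = 28 beats = 4 bars.
Total: 6 + 4 = 10 bars.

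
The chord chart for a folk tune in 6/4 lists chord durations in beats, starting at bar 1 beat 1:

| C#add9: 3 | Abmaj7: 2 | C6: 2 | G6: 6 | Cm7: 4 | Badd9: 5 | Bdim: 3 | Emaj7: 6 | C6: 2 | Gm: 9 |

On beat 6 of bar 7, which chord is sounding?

Beat 6 of bar 7 is beat (7−1)×6 + 6 = 42 overall.
Running totals: C#add9 ends at 3, Abmaj7 ends at 5, C6 ends at 7, G6 ends at 13, Cm7 ends at 17, Badd9 ends at 22, Bdim ends at 25, Emaj7 ends at 31, C6 ends at 33, Gm ends at 42.
Beat 42 falls within Gm.

Gm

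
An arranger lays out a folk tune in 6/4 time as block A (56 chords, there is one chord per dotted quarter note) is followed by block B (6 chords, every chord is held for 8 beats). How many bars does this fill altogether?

A: 56 × 1.5 = 84 beats = 14 bars.
B: 6 × 8 = 48 beats = 8 bars.
Total: 14 + 8 = 22 bars.

22 bars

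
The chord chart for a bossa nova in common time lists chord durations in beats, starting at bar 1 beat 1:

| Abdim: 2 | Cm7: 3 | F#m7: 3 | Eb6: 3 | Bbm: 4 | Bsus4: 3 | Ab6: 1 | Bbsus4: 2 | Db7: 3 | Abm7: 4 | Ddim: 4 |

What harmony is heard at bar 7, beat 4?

Beat 4 of bar 7 is beat (7−1)×4 + 4 = 28 overall.
Running totals: Abdim ends at 2, Cm7 ends at 5, F#m7 ends at 8, Eb6 ends at 11, Bbm ends at 15, Bsus4 ends at 18, Ab6 ends at 19, Bbsus4 ends at 21, Db7 ends at 24, Abm7 ends at 28.
Beat 28 falls within Abm7.

Abm7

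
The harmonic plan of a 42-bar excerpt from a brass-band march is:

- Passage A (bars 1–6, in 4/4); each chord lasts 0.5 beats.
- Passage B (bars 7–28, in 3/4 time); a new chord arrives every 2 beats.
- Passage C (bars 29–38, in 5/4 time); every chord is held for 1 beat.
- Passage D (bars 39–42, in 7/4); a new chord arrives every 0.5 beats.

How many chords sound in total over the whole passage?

187 chords

A: 6 bars × 4 beats = 24 beats; 0.5 beats/chord → 48 chords.
B: 22 bars × 3 beats = 66 beats; 2 beats/chord → 33 chords.
C: 10 bars × 5 beats = 50 beats; 1 beat/chord → 50 chords.
D: 4 bars × 7 beats = 28 beats; 0.5 beats/chord → 56 chords.
Total: 48 + 33 + 50 + 56 = 187.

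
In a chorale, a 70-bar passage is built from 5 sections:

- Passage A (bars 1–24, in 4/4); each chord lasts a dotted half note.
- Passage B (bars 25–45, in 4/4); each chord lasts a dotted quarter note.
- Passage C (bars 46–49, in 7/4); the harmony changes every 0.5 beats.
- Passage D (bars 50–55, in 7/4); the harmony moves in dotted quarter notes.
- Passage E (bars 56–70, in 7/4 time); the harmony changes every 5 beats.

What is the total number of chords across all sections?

193 chords

A: 24·4 = 96 beats, 96/3 = 32 chords.
B: 21·4 = 84 beats, 84/1.5 = 56 chords.
C: 4·7 = 28 beats, 28/0.5 = 56 chords.
D: 6·7 = 42 beats, 42/1.5 = 28 chords.
E: 15·7 = 105 beats, 105/5 = 21 chords.
Total: 32 + 56 + 56 + 28 + 21 = 193.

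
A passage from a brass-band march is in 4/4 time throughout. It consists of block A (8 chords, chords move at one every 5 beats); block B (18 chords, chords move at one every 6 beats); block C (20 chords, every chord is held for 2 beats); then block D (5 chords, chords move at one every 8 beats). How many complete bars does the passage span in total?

A: 8 × 5 = 40 beats = 10 bars.
B: 18 × 6 = 108 beats = 27 bars.
C: 20 × 2 = 40 beats = 10 bars.
D: 5 × 8 = 40 beats = 10 bars.
Total: 10 + 27 + 10 + 10 = 57 bars.

57 bars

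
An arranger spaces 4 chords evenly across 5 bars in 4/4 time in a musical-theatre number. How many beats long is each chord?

5 beats

5 bars × 4 beats/bar = 20 beats total.
20 beats ÷ 4 chords = 5 beats per chord.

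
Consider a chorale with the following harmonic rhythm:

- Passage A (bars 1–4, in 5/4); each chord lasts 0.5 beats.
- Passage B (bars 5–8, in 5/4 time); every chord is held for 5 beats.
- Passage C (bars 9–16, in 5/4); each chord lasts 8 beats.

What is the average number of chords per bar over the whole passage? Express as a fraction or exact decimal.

49/16 chords per bar

A: 4 bars of 5 beats is 20 beats; at 0.5 beats each that's 40 chords.
B: 4 bars of 5 beats is 20 beats; at 5 beats each that's 4 chords.
C: 8 bars of 5 beats is 40 beats; at 8 beats each that's 5 chords.
Overall: 49 chords over 16 bars → 49/16 = 49/16 chords per bar.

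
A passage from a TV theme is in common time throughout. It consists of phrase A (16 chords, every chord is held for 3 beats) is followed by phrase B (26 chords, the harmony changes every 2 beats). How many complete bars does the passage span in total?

A: 16 × 3 = 48 beats = 12 bars.
B: 26 × 2 = 52 beats = 13 bars.
Total: 12 + 13 = 25 bars.

25 bars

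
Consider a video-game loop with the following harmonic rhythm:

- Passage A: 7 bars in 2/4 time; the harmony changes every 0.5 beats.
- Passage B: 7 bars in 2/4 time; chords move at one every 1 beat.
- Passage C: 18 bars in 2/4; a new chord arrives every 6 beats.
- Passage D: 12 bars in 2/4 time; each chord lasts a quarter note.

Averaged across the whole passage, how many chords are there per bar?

A: 7 × 2 = 14 beats ÷ 0.5 = 28 chords.
B: 7 × 2 = 14 beats ÷ 1 = 14 chords.
C: 18 × 2 = 36 beats ÷ 6 = 6 chords.
D: 12 × 2 = 24 beats ÷ 1 = 24 chords.
Overall: 72 chords over 44 bars → 72/44 = 18/11 chords per bar.

18/11 chords per bar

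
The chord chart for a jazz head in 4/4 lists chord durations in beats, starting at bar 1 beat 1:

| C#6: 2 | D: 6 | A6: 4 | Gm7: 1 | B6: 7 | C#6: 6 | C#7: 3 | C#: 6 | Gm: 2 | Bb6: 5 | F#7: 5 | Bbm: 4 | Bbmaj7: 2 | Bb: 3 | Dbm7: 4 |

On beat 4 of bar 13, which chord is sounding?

Bbmaj7

Beat 4 of bar 13 is beat (13−1)×4 + 4 = 52 overall.
Running totals: C#6 ends at 2, D ends at 8, A6 ends at 12, Gm7 ends at 13, B6 ends at 20, C#6 ends at 26, C#7 ends at 29, C# ends at 35, Gm ends at 37, Bb6 ends at 42, F#7 ends at 47, Bbm ends at 51, Bbmaj7 ends at 53.
Beat 52 falls within Bbmaj7.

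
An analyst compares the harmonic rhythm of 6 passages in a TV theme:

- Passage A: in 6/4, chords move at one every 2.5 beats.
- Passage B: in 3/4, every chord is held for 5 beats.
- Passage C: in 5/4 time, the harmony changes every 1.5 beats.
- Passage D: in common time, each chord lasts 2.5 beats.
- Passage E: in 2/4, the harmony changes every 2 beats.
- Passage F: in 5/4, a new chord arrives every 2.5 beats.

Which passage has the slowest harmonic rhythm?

A: each chord is 2.5 beats in 6/4, so 2.4 per bar.
B: each chord is 5 beats in 3/4, so 0.6 per bar.
C: each chord is 1.5 beats in 5/4, so 10/3 per bar.
D: each chord is 2.5 beats in 4/4, so 1.6 per bar.
E: each chord is 2 beats in 2/4, so 1 per bar.
F: each chord is 2.5 beats in 5/4, so 2 per bar.
Slowest is B at 0.6 chords/bar.

Passage B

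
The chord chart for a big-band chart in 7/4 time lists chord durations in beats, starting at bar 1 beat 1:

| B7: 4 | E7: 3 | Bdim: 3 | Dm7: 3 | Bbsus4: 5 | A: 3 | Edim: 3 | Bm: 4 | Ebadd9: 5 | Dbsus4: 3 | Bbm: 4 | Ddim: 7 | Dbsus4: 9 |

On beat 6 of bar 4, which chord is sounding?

Bm

Beat 6 of bar 4 is beat (4−1)×7 + 6 = 27 overall.
Running totals: B7 ends at 4, E7 ends at 7, Bdim ends at 10, Dm7 ends at 13, Bbsus4 ends at 18, A ends at 21, Edim ends at 24, Bm ends at 28.
Beat 27 falls within Bm.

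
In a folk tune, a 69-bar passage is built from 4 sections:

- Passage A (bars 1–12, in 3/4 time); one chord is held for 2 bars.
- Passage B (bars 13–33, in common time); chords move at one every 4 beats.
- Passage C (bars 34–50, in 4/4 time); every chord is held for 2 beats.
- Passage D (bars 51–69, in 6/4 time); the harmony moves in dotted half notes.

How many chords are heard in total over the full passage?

99 chords

A has 36 beats and chords last 6 each, so 6 chords.
B has 84 beats and chords last 4 each, so 21 chords.
C has 68 beats and chords last 2 each, so 34 chords.
D has 114 beats and chords last 3 each, so 38 chords.
Total: 6 + 21 + 34 + 38 = 99.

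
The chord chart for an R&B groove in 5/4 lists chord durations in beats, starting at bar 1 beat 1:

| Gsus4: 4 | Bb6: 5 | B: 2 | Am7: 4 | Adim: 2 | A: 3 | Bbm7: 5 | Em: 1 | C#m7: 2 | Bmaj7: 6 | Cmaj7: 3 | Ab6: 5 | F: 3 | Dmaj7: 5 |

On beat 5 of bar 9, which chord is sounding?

F

Beat 5 of bar 9 is beat (9−1)×5 + 5 = 45 overall.
Running totals: Gsus4 ends at 4, Bb6 ends at 9, B ends at 11, Am7 ends at 15, Adim ends at 17, A ends at 20, Bbm7 ends at 25, Em ends at 26, C#m7 ends at 28, Bmaj7 ends at 34, Cmaj7 ends at 37, Ab6 ends at 42, F ends at 45.
Beat 45 falls within F.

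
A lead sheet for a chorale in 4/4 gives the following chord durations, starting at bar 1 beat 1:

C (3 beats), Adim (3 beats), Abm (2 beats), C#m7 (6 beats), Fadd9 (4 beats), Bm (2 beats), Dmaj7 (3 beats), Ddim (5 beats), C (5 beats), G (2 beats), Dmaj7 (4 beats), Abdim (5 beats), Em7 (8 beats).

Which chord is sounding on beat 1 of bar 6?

Dmaj7

Beat 1 of bar 6 is beat (6−1)×4 + 1 = 21 overall.
Running totals: C ends at 3, Adim ends at 6, Abm ends at 8, C#m7 ends at 14, Fadd9 ends at 18, Bm ends at 20, Dmaj7 ends at 23.
Beat 21 falls within Dmaj7.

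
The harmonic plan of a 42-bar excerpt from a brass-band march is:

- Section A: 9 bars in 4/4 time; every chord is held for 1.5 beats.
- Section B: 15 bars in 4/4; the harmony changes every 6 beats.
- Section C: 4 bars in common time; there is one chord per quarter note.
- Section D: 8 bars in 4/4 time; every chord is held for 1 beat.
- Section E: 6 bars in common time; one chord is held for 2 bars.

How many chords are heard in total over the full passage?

85 chords

A: 9 bars × 4 beats = 36 beats; 1.5 beats/chord → 24 chords.
B: 15 bars × 4 beats = 60 beats; 6 beats/chord → 10 chords.
C: 4 bars × 4 beats = 16 beats; 1 beat/chord → 16 chords.
D: 8 bars × 4 beats = 32 beats; 1 beat/chord → 32 chords.
E: 6 bars × 4 beats = 24 beats; 8 beats/chord → 3 chords.
Total: 24 + 10 + 16 + 32 + 3 = 85.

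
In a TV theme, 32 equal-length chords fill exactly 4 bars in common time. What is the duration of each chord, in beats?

0.5 beats

4 bars × 4 beats/bar = 16 beats total.
16 beats ÷ 32 chords = 0.5 beats per chord.
(That is an eighth note.)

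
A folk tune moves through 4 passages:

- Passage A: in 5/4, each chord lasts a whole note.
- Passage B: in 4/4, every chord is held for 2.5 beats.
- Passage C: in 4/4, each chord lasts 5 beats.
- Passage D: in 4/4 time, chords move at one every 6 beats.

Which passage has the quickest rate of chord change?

Passage B

A: 5 beats/bar ÷ 4 beats/chord = 1.25 chords/bar.
B: 4 beats/bar ÷ 2.5 beats/chord = 1.6 chords/bar.
C: 4 beats/bar ÷ 5 beats/chord = 0.8 chords/bar.
D: 4 beats/bar ÷ 6 beats/chord = 2/3 chords/bar.
Fastest is B at 1.6 chords/bar.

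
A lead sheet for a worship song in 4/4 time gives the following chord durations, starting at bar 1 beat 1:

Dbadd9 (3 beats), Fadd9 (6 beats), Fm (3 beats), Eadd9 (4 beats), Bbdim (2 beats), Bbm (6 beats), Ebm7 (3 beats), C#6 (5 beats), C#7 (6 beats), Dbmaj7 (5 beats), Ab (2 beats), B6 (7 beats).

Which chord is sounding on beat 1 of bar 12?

Beat 1 of bar 12 is beat (12−1)×4 + 1 = 45 overall.
Running totals: Dbadd9 ends at 3, Fadd9 ends at 9, Fm ends at 12, Eadd9 ends at 16, Bbdim ends at 18, Bbm ends at 24, Ebm7 ends at 27, C#6 ends at 32, C#7 ends at 38, Dbmaj7 ends at 43, Ab ends at 45.
Beat 45 falls within Ab.

Ab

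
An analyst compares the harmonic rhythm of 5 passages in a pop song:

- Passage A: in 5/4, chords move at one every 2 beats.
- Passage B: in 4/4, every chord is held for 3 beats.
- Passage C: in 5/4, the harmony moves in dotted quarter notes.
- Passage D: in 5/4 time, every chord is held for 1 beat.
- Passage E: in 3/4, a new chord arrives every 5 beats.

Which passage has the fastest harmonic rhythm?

Passage D

A: each chord is 2 beats in 5/4, so 2.5 per bar.
B: each chord is 3 beats in 4/4, so 4/3 per bar.
C: each chord is 1.5 beats in 5/4, so 10/3 per bar.
D: each chord is 1 beat in 5/4, so 5 per bar.
E: each chord is 5 beats in 3/4, so 0.6 per bar.
Fastest is D at 5 chords/bar.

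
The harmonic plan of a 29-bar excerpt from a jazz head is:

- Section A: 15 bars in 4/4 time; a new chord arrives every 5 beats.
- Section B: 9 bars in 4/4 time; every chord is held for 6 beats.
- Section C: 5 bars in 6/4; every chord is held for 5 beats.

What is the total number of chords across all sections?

A: 15 bars × 4 beats = 60 beats; 5 beats/chord → 12 chords.
B: 9 bars × 4 beats = 36 beats; 6 beats/chord → 6 chords.
C: 5 bars × 6 beats = 30 beats; 5 beats/chord → 6 chords.
Total: 12 + 6 + 6 = 24.

24 chords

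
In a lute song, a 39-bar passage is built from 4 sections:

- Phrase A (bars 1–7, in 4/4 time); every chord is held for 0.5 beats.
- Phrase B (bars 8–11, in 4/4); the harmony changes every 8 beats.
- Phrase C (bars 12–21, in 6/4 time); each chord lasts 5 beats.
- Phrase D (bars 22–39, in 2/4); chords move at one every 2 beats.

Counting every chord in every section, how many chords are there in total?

88 chords

A: 7·4 = 28 beats, 28/0.5 = 56 chords.
B: 4·4 = 16 beats, 16/8 = 2 chords.
C: 10·6 = 60 beats, 60/5 = 12 chords.
D: 18·2 = 36 beats, 36/2 = 18 chords.
Total: 56 + 2 + 12 + 18 = 88.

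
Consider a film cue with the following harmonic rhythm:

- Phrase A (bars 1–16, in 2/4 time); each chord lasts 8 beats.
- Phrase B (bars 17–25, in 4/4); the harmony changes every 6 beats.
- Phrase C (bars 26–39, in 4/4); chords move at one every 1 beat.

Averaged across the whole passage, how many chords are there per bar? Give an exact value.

22/13 chords per bar

A: 16 × 2 = 32 beats ÷ 8 = 4 chords.
B: 9 × 4 = 36 beats ÷ 6 = 6 chords.
C: 14 × 4 = 56 beats ÷ 1 = 56 chords.
Overall: 66 chords over 39 bars → 66/39 = 22/13 chords per bar.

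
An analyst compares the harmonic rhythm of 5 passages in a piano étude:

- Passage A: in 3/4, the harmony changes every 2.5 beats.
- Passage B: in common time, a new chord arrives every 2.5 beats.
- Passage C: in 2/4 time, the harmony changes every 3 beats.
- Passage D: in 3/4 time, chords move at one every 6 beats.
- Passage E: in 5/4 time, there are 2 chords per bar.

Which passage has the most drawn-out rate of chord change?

A: each chord is 2.5 beats in 3/4, so 1.2 per bar.
B: each chord is 2.5 beats in 4/4, so 1.6 per bar.
C: each chord is 3 beats in 2/4, so 2/3 per bar.
D: each chord is 6 beats in 3/4, so 0.5 per bar.
E: each chord is 2.5 beats in 5/4, so 2 per bar.
Slowest is D at 0.5 chords/bar.

Passage D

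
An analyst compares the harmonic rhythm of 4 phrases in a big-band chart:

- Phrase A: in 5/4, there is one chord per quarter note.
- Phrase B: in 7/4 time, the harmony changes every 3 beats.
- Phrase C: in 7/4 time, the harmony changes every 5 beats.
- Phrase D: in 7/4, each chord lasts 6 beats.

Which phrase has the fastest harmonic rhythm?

A: each chord is 1 beat in 5/4, so 5 per bar.
B: each chord is 3 beats in 7/4, so 7/3 per bar.
C: each chord is 5 beats in 7/4, so 1.4 per bar.
D: each chord is 6 beats in 7/4, so 7/6 per bar.
Fastest is A at 5 chords/bar.

Phrase A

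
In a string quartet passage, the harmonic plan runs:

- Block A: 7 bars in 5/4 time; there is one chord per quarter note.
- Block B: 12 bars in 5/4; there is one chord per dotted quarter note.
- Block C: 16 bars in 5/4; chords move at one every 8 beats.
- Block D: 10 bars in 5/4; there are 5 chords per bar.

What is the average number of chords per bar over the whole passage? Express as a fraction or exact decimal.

3 chords per bar

A: 7 × 5 = 35 beats ÷ 1 = 35 chords.
B: 12 × 5 = 60 beats ÷ 1.5 = 40 chords.
C: 16 × 5 = 80 beats ÷ 8 = 10 chords.
D: 10 × 5 = 50 beats ÷ 1 = 50 chords.
Overall: 135 chords over 45 bars → 135/45 = 3 chords per bar.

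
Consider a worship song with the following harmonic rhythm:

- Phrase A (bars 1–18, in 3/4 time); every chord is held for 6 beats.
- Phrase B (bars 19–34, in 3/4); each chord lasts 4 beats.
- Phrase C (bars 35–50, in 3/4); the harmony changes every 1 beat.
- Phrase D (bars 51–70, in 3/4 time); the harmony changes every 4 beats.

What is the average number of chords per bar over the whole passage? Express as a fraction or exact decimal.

A: 18 × 3 = 54 beats ÷ 6 = 9 chords.
B: 16 × 3 = 48 beats ÷ 4 = 12 chords.
C: 16 × 3 = 48 beats ÷ 1 = 48 chords.
D: 20 × 3 = 60 beats ÷ 4 = 15 chords.
Overall: 84 chords over 70 bars → 84/70 = 1.2 chords per bar.

1.2 chords per bar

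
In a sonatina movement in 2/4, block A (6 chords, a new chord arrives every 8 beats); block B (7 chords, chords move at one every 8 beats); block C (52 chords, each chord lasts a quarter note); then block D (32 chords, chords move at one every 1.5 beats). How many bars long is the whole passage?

102 bars

A: 6 × 8 = 48 beats = 24 bars.
B: 7 × 8 = 56 beats = 28 bars.
C: 52 × 1 = 52 beats = 26 bars.
D: 32 × 1.5 = 48 beats = 24 bars.
Total: 24 + 28 + 26 + 24 = 102 bars.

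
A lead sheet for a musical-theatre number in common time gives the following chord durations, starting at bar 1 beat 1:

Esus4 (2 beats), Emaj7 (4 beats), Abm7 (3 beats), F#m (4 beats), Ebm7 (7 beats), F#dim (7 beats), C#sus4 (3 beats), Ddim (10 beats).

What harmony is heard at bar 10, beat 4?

Beat 4 of bar 10 is beat (10−1)×4 + 4 = 40 overall.
Running totals: Esus4 ends at 2, Emaj7 ends at 6, Abm7 ends at 9, F#m ends at 13, Ebm7 ends at 20, F#dim ends at 27, C#sus4 ends at 30, Ddim ends at 40.
Beat 40 falls within Ddim.

Ddim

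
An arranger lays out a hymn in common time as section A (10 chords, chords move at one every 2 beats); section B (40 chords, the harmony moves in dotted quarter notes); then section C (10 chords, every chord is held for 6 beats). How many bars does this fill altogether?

35 bars

A: 10 × 2 = 20 beats = 5 bars.
B: 40 × 1.5 = 60 beats = 15 bars.
C: 10 × 6 = 60 beats = 15 bars.
Total: 5 + 15 + 15 = 35 bars.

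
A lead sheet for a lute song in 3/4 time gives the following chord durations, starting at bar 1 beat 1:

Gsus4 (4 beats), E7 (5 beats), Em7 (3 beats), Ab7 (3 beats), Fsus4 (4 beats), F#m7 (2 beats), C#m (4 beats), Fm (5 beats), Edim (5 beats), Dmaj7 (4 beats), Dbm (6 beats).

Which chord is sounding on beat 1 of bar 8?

C#m

Beat 1 of bar 8 is beat (8−1)×3 + 1 = 22 overall.
Running totals: Gsus4 ends at 4, E7 ends at 9, Em7 ends at 12, Ab7 ends at 15, Fsus4 ends at 19, F#m7 ends at 21, C#m ends at 25.
Beat 22 falls within C#m.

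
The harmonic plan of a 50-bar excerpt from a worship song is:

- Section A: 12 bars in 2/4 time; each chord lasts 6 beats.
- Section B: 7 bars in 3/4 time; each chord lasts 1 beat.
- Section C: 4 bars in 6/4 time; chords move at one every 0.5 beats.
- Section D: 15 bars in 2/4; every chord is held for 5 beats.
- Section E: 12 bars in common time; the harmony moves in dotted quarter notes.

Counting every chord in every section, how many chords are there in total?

A has 24 beats and chords last 6 each, so 4 chords.
B has 21 beats and chords last 1 each, so 21 chords.
C has 24 beats and chords last 0.5 each, so 48 chords.
D has 30 beats and chords last 5 each, so 6 chords.
E has 48 beats and chords last 1.5 each, so 32 chords.
Total: 4 + 21 + 48 + 6 + 32 = 111.

111 chords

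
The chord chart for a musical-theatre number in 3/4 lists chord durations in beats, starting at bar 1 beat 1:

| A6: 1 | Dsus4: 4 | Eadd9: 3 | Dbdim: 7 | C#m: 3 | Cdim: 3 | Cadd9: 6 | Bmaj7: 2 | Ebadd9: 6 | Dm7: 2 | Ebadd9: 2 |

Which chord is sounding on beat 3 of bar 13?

Ebadd9

Beat 3 of bar 13 is beat (13−1)×3 + 3 = 39 overall.
Running totals: A6 ends at 1, Dsus4 ends at 5, Eadd9 ends at 8, Dbdim ends at 15, C#m ends at 18, Cdim ends at 21, Cadd9 ends at 27, Bmaj7 ends at 29, Ebadd9 ends at 35, Dm7 ends at 37, Ebadd9 ends at 39.
Beat 39 falls within Ebadd9.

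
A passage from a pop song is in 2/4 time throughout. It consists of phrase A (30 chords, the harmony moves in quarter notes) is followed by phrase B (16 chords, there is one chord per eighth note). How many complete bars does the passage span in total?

A: 30 × 1 = 30 beats = 15 bars.
B: 16 × 0.5 = 8 beats = 4 bars.
Total: 15 + 4 = 19 bars.

19 bars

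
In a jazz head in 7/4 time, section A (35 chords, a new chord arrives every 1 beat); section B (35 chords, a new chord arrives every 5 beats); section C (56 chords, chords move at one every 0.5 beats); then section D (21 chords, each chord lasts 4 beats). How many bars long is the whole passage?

46 bars

A: 35 × 1 = 35 beats = 5 bars.
B: 35 × 5 = 175 beats = 25 bars.
C: 56 × 0.5 = 28 beats = 4 bars.
D: 21 × 4 = 84 beats = 12 bars.
Total: 5 + 25 + 4 + 12 = 46 bars.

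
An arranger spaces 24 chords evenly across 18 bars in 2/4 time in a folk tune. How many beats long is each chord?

1.5 beats

18 bars × 2 beats/bar = 36 beats total.
36 beats ÷ 24 chords = 1.5 beats per chord.
(That is a dotted quarter note.)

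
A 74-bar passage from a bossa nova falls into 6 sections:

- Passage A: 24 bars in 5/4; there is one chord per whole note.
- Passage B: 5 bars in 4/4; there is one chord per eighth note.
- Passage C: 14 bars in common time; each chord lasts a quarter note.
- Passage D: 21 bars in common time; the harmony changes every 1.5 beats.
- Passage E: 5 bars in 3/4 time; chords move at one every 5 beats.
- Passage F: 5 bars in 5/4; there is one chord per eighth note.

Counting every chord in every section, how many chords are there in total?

235 chords

A has 120 beats and chords last 4 each, so 30 chords.
B has 20 beats and chords last 0.5 each, so 40 chords.
C has 56 beats and chords last 1 each, so 56 chords.
D has 84 beats and chords last 1.5 each, so 56 chords.
E has 15 beats and chords last 5 each, so 3 chords.
F has 25 beats and chords last 0.5 each, so 50 chords.
Total: 30 + 40 + 56 + 56 + 3 + 50 = 235.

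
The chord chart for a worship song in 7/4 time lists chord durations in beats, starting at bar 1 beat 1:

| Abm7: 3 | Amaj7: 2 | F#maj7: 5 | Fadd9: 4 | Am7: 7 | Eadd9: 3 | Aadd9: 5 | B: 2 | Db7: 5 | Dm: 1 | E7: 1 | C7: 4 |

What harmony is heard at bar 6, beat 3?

E7

Beat 3 of bar 6 is beat (6−1)×7 + 3 = 38 overall.
Running totals: Abm7 ends at 3, Amaj7 ends at 5, F#maj7 ends at 10, Fadd9 ends at 14, Am7 ends at 21, Eadd9 ends at 24, Aadd9 ends at 29, B ends at 31, Db7 ends at 36, Dm ends at 37, E7 ends at 38.
Beat 38 falls within E7.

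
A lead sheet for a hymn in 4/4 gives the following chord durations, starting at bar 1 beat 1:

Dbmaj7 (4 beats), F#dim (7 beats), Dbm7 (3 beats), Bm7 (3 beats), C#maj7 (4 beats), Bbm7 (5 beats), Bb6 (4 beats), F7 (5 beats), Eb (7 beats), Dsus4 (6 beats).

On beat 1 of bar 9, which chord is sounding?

F7

Beat 1 of bar 9 is beat (9−1)×4 + 1 = 33 overall.
Running totals: Dbmaj7 ends at 4, F#dim ends at 11, Dbm7 ends at 14, Bm7 ends at 17, C#maj7 ends at 21, Bbm7 ends at 26, Bb6 ends at 30, F7 ends at 35.
Beat 33 falls within F7.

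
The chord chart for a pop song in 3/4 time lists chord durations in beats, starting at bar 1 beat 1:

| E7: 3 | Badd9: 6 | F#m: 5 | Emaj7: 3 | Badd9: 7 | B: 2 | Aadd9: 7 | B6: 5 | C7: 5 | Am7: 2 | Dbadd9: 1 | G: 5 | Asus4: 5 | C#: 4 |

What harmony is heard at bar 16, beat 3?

Beat 3 of bar 16 is beat (16−1)×3 + 3 = 48 overall.
Running totals: E7 ends at 3, Badd9 ends at 9, F#m ends at 14, Emaj7 ends at 17, Badd9 ends at 24, B ends at 26, Aadd9 ends at 33, B6 ends at 38, C7 ends at 43, Am7 ends at 45, Dbadd9 ends at 46, G ends at 51.
Beat 48 falls within G.

G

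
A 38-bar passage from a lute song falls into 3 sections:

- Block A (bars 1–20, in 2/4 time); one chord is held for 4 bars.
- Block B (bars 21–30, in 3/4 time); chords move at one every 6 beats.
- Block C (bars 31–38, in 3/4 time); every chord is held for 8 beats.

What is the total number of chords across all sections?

13 chords

A has 40 beats and chords last 8 each, so 5 chords.
B has 30 beats and chords last 6 each, so 5 chords.
C has 24 beats and chords last 8 each, so 3 chords.
Total: 5 + 5 + 3 = 13.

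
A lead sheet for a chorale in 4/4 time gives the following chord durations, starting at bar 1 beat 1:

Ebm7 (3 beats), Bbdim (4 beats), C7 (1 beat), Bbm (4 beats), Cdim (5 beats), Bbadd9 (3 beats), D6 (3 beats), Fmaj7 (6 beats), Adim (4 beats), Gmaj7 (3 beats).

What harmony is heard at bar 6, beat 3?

D6

Beat 3 of bar 6 is beat (6−1)×4 + 3 = 23 overall.
Running totals: Ebm7 ends at 3, Bbdim ends at 7, C7 ends at 8, Bbm ends at 12, Cdim ends at 17, Bbadd9 ends at 20, D6 ends at 23.
Beat 23 falls within D6.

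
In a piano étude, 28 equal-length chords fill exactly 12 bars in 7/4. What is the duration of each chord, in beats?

3 beats

12 bars × 7 beats/bar = 84 beats total.
84 beats ÷ 28 chords = 3 beats per chord.
(That is a dotted half note.)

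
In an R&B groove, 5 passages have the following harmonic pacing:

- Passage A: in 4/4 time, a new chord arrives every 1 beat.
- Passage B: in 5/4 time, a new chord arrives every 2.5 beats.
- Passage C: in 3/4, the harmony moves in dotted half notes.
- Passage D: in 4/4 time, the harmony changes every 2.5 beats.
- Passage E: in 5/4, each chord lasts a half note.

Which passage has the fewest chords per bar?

Passage C

A: each chord is 1 beat in 4/4, so 4 per bar.
B: each chord is 2.5 beats in 5/4, so 2 per bar.
C: each chord is 3 beats in 3/4, so 1 per bar.
D: each chord is 2.5 beats in 4/4, so 1.6 per bar.
E: each chord is 2 beats in 5/4, so 2.5 per bar.
Slowest is C at 1 chords/bar.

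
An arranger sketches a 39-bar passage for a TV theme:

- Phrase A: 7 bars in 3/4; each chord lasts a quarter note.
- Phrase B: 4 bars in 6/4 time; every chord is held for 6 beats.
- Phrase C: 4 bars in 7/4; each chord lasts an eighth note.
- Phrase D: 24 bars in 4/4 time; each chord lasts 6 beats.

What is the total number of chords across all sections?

A: 7·3 = 21 beats, 21/1 = 21 chords.
B: 4·6 = 24 beats, 24/6 = 4 chords.
C: 4·7 = 28 beats, 28/0.5 = 56 chords.
D: 24·4 = 96 beats, 96/6 = 16 chords.
Total: 21 + 4 + 56 + 16 = 97.

97 chords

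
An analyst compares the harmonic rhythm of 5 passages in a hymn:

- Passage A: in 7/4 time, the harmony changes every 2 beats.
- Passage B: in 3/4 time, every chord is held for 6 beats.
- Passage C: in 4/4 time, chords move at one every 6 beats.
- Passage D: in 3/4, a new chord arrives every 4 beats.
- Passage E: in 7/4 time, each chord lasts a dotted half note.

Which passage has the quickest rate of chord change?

Passage A

A: 7/2 = 3.5 chords/bar.
B: 3/6 = 0.5 chords/bar.
C: 4/6 = 2/3 chords/bar.
D: 3/4 = 0.75 chords/bar.
E: 7/3 = 7/3 chords/bar.
Fastest is A at 3.5 chords/bar.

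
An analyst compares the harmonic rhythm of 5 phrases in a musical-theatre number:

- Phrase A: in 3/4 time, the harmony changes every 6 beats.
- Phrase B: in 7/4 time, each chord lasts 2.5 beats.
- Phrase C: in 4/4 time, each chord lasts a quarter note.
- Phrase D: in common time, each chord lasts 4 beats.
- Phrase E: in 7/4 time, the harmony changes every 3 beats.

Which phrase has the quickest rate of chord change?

A: 3 beats/bar ÷ 6 beats/chord = 0.5 chords/bar.
B: 7 beats/bar ÷ 2.5 beats/chord = 2.8 chords/bar.
C: 4 beats/bar ÷ 1 beat/chord = 4 chords/bar.
D: 4 beats/bar ÷ 4 beats/chord = 1 chord/bar.
E: 7 beats/bar ÷ 3 beats/chord = 7/3 chords/bar.
Fastest is C at 4 chords/bar.

Phrase C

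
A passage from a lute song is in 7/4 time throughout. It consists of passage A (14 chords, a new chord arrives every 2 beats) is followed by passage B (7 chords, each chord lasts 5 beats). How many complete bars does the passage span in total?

A: 14 × 2 = 28 beats = 4 bars.
B: 7 × 5 = 35 beats = 5 bars.
Total: 4 + 5 = 9 bars.

9 bars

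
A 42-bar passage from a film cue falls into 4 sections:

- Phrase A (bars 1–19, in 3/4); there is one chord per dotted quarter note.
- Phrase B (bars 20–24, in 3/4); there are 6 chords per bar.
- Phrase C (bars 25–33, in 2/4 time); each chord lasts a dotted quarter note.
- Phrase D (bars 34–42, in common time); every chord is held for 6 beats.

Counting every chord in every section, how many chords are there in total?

86 chords

A: 19 bars × 3 beats = 57 beats; 1.5 beats/chord → 38 chords.
B: 5 bars × 3 beats = 15 beats; 0.5 beats/chord → 30 chords.
C: 9 bars × 2 beats = 18 beats; 1.5 beats/chord → 12 chords.
D: 9 bars × 4 beats = 36 beats; 6 beats/chord → 6 chords.
Total: 38 + 30 + 12 + 6 = 86.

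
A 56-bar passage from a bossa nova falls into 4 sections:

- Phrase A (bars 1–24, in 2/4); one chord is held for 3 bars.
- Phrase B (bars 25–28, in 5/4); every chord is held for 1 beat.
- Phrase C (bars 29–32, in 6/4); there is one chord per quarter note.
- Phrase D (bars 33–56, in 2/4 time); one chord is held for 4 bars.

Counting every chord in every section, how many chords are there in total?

A: 24·2 = 48 beats, 48/6 = 8 chords.
B: 4·5 = 20 beats, 20/1 = 20 chords.
C: 4·6 = 24 beats, 24/1 = 24 chords.
D: 24·2 = 48 beats, 48/8 = 6 chords.
Total: 8 + 20 + 24 + 6 = 58.

58 chords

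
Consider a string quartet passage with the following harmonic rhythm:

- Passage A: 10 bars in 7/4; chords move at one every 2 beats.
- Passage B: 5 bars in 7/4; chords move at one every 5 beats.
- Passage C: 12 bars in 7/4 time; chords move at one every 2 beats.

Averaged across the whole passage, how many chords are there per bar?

28/9 chords per bar

A: 10 × 7 = 70 beats ÷ 2 = 35 chords.
B: 5 × 7 = 35 beats ÷ 5 = 7 chords.
C: 12 × 7 = 84 beats ÷ 2 = 42 chords.
Overall: 84 chords over 27 bars → 84/27 = 28/9 chords per bar.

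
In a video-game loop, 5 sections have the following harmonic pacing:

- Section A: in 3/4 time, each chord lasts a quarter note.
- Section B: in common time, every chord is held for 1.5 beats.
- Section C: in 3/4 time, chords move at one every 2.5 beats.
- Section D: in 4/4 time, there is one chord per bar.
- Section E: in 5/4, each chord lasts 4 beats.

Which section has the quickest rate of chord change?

Section A

A: 3/1 = 3 chords/bar.
B: 4/1.5 = 8/3 chords/bar.
C: 3/2.5 = 1.2 chords/bar.
D: 4/4 = 1 chord/bar.
E: 5/4 = 1.25 chords/bar.
Fastest is A at 3 chords/bar.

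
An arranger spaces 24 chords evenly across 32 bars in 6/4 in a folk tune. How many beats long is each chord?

8 beats

32 bars × 6 beats/bar = 192 beats total.
192 beats ÷ 24 chords = 8 beats per chord.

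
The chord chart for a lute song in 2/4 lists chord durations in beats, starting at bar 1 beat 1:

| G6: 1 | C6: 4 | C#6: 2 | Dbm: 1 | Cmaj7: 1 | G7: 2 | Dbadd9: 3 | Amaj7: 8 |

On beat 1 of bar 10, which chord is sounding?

Beat 1 of bar 10 is beat (10−1)×2 + 1 = 19 overall.
Running totals: G6 ends at 1, C6 ends at 5, C#6 ends at 7, Dbm ends at 8, Cmaj7 ends at 9, G7 ends at 11, Dbadd9 ends at 14, Amaj7 ends at 22.
Beat 19 falls within Amaj7.

Amaj7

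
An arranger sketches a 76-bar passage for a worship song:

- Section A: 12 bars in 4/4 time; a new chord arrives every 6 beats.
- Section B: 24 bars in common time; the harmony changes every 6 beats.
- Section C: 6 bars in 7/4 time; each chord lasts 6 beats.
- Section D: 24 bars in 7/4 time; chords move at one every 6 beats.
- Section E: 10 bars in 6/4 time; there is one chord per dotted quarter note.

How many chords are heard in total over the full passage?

A: 12 bars × 4 beats = 48 beats; 6 beats/chord → 8 chords.
B: 24 bars × 4 beats = 96 beats; 6 beats/chord → 16 chords.
C: 6 bars × 7 beats = 42 beats; 6 beats/chord → 7 chords.
D: 24 bars × 7 beats = 168 beats; 6 beats/chord → 28 chords.
E: 10 bars × 6 beats = 60 beats; 1.5 beats/chord → 40 chords.
Total: 8 + 16 + 7 + 28 + 40 = 99.

99 chords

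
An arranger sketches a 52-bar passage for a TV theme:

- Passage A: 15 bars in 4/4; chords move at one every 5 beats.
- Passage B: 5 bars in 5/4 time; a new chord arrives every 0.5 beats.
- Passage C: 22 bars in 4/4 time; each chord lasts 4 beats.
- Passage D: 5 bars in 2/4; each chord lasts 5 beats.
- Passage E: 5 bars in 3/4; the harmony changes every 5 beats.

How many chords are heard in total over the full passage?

89 chords

A: 15·4 = 60 beats, 60/5 = 12 chords.
B: 5·5 = 25 beats, 25/0.5 = 50 chords.
C: 22·4 = 88 beats, 88/4 = 22 chords.
D: 5·2 = 10 beats, 10/5 = 2 chords.
E: 5·3 = 15 beats, 15/5 = 3 chords.
Total: 12 + 50 + 22 + 2 + 3 = 89.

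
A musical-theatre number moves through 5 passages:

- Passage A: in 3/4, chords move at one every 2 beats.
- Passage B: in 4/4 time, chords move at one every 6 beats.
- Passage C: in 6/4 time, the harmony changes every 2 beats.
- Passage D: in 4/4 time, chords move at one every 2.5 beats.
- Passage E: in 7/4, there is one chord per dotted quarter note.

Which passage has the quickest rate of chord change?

Passage E

A: each chord is 2 beats in 3/4, so 1.5 per bar.
B: each chord is 6 beats in 4/4, so 2/3 per bar.
C: each chord is 2 beats in 6/4, so 3 per bar.
D: each chord is 2.5 beats in 4/4, so 1.6 per bar.
E: each chord is 1.5 beats in 7/4, so 14/3 per bar.
Fastest is E at 14/3 chords/bar.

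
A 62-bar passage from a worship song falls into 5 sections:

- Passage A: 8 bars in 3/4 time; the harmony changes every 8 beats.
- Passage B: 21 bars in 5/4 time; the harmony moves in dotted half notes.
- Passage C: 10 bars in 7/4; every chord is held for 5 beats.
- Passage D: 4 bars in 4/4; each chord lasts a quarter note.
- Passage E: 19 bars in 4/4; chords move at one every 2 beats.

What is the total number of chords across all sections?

A has 24 beats and chords last 8 each, so 3 chords.
B has 105 beats and chords last 3 each, so 35 chords.
C has 70 beats and chords last 5 each, so 14 chords.
D has 16 beats and chords last 1 each, so 16 chords.
E has 76 beats and chords last 2 each, so 38 chords.
Total: 3 + 35 + 14 + 16 + 38 = 106.

106 chords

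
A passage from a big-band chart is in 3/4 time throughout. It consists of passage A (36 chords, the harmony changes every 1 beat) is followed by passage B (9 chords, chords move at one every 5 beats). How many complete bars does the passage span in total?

27 bars

A: 36 × 1 = 36 beats = 12 bars.
B: 9 × 5 = 45 beats = 15 bars.
Total: 12 + 15 = 27 bars.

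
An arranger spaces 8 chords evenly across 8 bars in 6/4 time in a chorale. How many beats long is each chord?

6 beats

8 bars × 6 beats/bar = 48 beats total.
48 beats ÷ 8 chords = 6 beats per chord.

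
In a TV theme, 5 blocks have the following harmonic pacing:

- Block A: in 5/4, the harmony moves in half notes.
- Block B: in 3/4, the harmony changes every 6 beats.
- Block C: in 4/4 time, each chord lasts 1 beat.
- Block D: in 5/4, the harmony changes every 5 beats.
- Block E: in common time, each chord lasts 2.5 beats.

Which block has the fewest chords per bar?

Block B

A: each chord is 2 beats in 5/4, so 2.5 per bar.
B: each chord is 6 beats in 3/4, so 0.5 per bar.
C: each chord is 1 beat in 4/4, so 4 per bar.
D: each chord is 5 beats in 5/4, so 1 per bar.
E: each chord is 2.5 beats in 4/4, so 1.6 per bar.
Slowest is B at 0.5 chords/bar.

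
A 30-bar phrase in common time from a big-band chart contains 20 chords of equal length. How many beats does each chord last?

6 beats

30 bars × 4 beats/bar = 120 beats total.
120 beats ÷ 20 chords = 6 beats per chord.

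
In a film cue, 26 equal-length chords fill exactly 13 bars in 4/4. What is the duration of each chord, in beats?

2 beats

13 bars × 4 beats/bar = 52 beats total.
52 beats ÷ 26 chords = 2 beats per chord.
(That is a half note.)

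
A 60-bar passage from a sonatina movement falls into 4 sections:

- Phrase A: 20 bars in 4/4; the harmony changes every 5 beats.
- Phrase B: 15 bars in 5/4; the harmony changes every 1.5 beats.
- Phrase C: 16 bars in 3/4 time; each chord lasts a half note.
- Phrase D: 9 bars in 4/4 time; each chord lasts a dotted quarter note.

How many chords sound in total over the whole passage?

A: 20·4 = 80 beats, 80/5 = 16 chords.
B: 15·5 = 75 beats, 75/1.5 = 50 chords.
C: 16·3 = 48 beats, 48/2 = 24 chords.
D: 9·4 = 36 beats, 36/1.5 = 24 chords.
Total: 16 + 50 + 24 + 24 = 114.

114 chords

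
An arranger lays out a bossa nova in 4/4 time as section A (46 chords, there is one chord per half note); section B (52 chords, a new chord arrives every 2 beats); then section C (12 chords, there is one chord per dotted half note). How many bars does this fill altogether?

58 bars

A: 46 × 2 = 92 beats = 23 bars.
B: 52 × 2 = 104 beats = 26 bars.
C: 12 × 3 = 36 beats = 9 bars.
Total: 23 + 26 + 9 = 58 bars.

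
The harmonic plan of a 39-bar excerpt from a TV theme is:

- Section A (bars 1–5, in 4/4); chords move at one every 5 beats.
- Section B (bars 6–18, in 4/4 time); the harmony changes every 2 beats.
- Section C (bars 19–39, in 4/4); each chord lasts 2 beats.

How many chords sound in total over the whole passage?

72 chords

A has 20 beats and chords last 5 each, so 4 chords.
B has 52 beats and chords last 2 each, so 26 chords.
C has 84 beats and chords last 2 each, so 42 chords.
Total: 4 + 26 + 42 = 72.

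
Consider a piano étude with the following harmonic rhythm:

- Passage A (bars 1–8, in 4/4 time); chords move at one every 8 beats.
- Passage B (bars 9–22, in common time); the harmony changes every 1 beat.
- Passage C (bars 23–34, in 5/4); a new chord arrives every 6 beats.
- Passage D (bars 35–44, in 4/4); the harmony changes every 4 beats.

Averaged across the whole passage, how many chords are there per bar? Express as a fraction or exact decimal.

A: 8 bars of 4 beats is 32 beats; at 8 beats each that's 4 chords.
B: 14 bars of 4 beats is 56 beats; at 1 beat each that's 56 chords.
C: 12 bars of 5 beats is 60 beats; at 6 beats each that's 10 chords.
D: 10 bars of 4 beats is 40 beats; at 4 beats each that's 10 chords.
Overall: 80 chords over 44 bars → 80/44 = 20/11 chords per bar.

20/11 chords per bar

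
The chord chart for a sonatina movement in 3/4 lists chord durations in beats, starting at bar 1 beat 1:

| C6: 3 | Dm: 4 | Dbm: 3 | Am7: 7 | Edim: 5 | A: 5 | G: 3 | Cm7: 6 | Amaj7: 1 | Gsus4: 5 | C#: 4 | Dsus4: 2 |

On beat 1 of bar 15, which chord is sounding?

C#

Beat 1 of bar 15 is beat (15−1)×3 + 1 = 43 overall.
Running totals: C6 ends at 3, Dm ends at 7, Dbm ends at 10, Am7 ends at 17, Edim ends at 22, A ends at 27, G ends at 30, Cm7 ends at 36, Amaj7 ends at 37, Gsus4 ends at 42, C# ends at 46.
Beat 43 falls within C#.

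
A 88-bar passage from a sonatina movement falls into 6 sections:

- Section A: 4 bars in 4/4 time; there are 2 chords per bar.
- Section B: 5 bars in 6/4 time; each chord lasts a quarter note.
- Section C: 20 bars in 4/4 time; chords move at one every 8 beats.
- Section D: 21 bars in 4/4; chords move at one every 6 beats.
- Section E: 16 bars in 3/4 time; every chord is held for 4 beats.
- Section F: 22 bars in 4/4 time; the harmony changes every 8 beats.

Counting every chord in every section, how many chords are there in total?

A: 4 bars × 4 beats = 16 beats; 2 beats/chord → 8 chords.
B: 5 bars × 6 beats = 30 beats; 1 beat/chord → 30 chords.
C: 20 bars × 4 beats = 80 beats; 8 beats/chord → 10 chords.
D: 21 bars × 4 beats = 84 beats; 6 beats/chord → 14 chords.
E: 16 bars × 3 beats = 48 beats; 4 beats/chord → 12 chords.
F: 22 bars × 4 beats = 88 beats; 8 beats/chord → 11 chords.
Total: 8 + 30 + 10 + 14 + 12 + 11 = 85.

85 chords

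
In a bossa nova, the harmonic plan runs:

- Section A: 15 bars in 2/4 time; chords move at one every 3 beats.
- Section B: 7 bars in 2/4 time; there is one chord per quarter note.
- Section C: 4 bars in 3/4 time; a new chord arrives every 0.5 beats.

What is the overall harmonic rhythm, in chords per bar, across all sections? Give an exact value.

A: 15 × 2 = 30 beats ÷ 3 = 10 chords.
B: 7 × 2 = 14 beats ÷ 1 = 14 chords.
C: 4 × 3 = 12 beats ÷ 0.5 = 24 chords.
Overall: 48 chords over 26 bars → 48/26 = 24/13 chords per bar.

24/13 chords per bar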